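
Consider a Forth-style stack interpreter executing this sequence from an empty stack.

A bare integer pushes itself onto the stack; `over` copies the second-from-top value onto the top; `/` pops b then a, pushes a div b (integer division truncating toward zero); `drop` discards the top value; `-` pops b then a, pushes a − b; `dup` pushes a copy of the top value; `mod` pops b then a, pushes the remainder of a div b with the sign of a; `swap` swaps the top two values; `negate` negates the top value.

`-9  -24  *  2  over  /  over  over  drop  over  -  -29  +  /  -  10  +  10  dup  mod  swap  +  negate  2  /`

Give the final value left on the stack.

-113

-9     -> [-9]
-24    -> [-9, -24]
*      -> [216]
2      -> [216, 2]
over   -> [216, 2, 216]
/      -> [216, 0]
over   -> [216, 0, 216]
over   -> [216, 0, 216, 0]
drop   -> [216, 0, 216]
over   -> [216, 0, 216, 0]
-      -> [216, 0, 216]
-29    -> [216, 0, 216, -29]
+      -> [216, 0, 187]
/      -> [216, 0]
-      -> [216]
10     -> [216, 10]
+      -> [226]
10     -> [226, 10]
dup    -> [226, 10, 10]
mod    -> [226, 0]
swap   -> [0, 226]
+      -> [226]
negate -> [-226]
2      -> [-226, 2]
/      -> [-113]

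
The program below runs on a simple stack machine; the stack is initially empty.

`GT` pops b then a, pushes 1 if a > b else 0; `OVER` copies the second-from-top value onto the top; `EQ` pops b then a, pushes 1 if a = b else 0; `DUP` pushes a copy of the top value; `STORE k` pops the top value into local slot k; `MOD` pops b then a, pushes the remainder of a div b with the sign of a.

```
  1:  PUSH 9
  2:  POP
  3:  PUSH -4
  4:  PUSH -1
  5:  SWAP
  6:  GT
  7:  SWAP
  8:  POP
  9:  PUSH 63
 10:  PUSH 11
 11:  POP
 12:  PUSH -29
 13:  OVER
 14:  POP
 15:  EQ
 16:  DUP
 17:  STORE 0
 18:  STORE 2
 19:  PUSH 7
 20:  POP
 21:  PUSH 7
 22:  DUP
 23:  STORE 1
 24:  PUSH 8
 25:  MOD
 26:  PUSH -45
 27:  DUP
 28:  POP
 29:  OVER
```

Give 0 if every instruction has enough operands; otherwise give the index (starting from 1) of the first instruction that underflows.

PUSH 9   9
POP      (empty)
PUSH -4  -4
PUSH -1  -4 -1
SWAP     -1 -4
GT       1
SWAP  — needs 2 operands, stack has 1 → underflow

7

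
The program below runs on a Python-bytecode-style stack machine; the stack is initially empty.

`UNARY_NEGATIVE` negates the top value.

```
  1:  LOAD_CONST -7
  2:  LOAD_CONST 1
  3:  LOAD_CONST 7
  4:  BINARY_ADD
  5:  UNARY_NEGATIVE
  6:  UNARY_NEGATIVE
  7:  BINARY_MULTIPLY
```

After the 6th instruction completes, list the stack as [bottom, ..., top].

LOAD_CONST -7  -> -7
LOAD_CONST 1   -> -7 1
LOAD_CONST 7   -> -7 1 7
BINARY_ADD     -> -7 8
UNARY_NEGATIVE -> -7 -8
UNARY_NEGATIVE -> -7 8

[-7, 8]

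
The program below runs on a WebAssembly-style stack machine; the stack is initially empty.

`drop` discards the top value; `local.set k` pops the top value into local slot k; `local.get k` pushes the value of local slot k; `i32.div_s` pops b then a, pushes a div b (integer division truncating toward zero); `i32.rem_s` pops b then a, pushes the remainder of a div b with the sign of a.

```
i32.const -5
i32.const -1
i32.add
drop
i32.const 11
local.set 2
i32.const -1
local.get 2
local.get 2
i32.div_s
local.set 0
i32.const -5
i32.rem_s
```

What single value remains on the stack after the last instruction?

-1

i32.const -5 → -5
i32.const -1 → -5 -1
i32.add      → -6
drop         → (empty)
i32.const 11 → 11
local.set 2  → (empty)
i32.const -1 → -1
local.get 2  → -1 11
local.get 2  → -1 11 11
i32.div_s    → -1 1
local.set 0  → -1
i32.const -5 → -1 -5
i32.rem_s    → -1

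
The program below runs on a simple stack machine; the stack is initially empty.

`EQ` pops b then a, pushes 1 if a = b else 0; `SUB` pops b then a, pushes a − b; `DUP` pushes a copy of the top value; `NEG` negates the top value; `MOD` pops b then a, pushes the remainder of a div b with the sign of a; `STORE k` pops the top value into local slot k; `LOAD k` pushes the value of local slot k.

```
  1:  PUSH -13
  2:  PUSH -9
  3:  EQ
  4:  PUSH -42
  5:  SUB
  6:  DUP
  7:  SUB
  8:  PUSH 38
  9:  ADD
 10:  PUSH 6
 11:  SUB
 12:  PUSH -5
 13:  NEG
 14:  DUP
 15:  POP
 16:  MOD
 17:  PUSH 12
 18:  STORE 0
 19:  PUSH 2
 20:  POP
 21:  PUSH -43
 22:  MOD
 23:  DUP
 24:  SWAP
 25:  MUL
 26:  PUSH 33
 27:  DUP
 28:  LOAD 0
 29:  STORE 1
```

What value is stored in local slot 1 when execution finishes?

12

PUSH -13 : [-13]
PUSH -9  : [-13, -9]
EQ       : [0]
PUSH -42 : [0, -42]
SUB      : [42]
DUP      : [42, 42]
SUB      : [0]
PUSH 38  : [0, 38]
ADD      : [38]
PUSH 6   : [38, 6]
SUB      : [32]
PUSH -5  : [32, -5]
NEG      : [32, 5]
DUP      : [32, 5, 5]
POP      : [32, 5]
MOD      : [2]
PUSH 12  : [2, 12]
STORE 0  : [2]
PUSH 2   : [2, 2]
POP      : [2]
PUSH -43 : [2, -43]
MOD      : [2]
DUP      : [2, 2]
SWAP     : [2, 2]
MUL      : [4]
PUSH 33  : [4, 33]
DUP      : [4, 33, 33]
LOAD 0   : [4, 33, 33, 12]
STORE 1  : [4, 33, 33]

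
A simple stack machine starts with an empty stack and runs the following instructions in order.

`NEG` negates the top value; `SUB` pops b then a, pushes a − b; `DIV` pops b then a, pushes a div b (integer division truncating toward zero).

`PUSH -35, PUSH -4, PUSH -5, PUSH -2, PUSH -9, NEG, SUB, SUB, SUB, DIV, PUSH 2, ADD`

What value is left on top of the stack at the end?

5

PUSH -35 : -35
PUSH -4  : -35 -4
PUSH -5  : -35 -4 -5
PUSH -2  : -35 -4 -5 -2
PUSH -9  : -35 -4 -5 -2 -9
NEG      : -35 -4 -5 -2 9
SUB      : -35 -4 -5 -11
SUB      : -35 -4 6
SUB      : -35 -10
DIV      : 3
PUSH 2   : 3 2
ADD      : 5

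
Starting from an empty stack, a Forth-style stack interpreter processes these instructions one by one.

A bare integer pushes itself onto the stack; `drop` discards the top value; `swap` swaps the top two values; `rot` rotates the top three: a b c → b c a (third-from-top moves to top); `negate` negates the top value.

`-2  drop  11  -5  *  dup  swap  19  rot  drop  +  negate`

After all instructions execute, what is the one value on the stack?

36

-2     -> -2
drop   -> (empty)
11     -> 11
-5     -> 11 -5
*      -> -55
dup    -> -55 -55
swap   -> -55 -55
19     -> -55 -55 19
rot    -> -55 19 -55
drop   -> -55 19
+      -> -36
negate -> 36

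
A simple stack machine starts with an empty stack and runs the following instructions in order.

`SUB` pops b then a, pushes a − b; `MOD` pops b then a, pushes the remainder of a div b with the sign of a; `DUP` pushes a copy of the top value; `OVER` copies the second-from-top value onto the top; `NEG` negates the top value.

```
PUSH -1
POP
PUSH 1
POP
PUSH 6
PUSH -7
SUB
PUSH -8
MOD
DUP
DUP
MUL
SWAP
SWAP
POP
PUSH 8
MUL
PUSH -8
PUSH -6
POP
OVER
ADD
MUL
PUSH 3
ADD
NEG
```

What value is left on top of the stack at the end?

-1283

PUSH -1  [-1]
POP      []
PUSH 1   [1]
POP      []
PUSH 6   [6]
PUSH -7  [6, -7]
SUB      [13]
PUSH -8  [13, -8]
MOD      [5]
DUP      [5, 5]
DUP      [5, 5, 5]
MUL      [5, 25]
SWAP     [25, 5]
SWAP     [5, 25]
POP      [5]
PUSH 8   [5, 8]
MUL      [40]
PUSH -8  [40, -8]
PUSH -6  [40, -8, -6]
POP      [40, -8]
OVER     [40, -8, 40]
ADD      [40, 32]
MUL      [1280]
PUSH 3   [1280, 3]
ADD      [1283]
NEG      [-1283]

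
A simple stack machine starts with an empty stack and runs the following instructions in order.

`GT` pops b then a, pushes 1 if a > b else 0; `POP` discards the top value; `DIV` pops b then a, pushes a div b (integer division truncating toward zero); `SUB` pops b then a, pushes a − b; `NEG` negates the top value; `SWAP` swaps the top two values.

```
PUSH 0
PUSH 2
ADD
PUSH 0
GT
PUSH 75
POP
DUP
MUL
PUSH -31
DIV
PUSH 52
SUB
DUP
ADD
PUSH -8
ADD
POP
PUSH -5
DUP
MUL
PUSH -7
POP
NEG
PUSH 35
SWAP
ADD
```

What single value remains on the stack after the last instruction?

10

PUSH 0   → 0
PUSH 2   → 0 2
ADD      → 2
PUSH 0   → 2 0
GT       → 1
PUSH 75  → 1 75
POP      → 1
DUP      → 1 1
MUL      → 1
PUSH -31 → 1 -31
DIV      → 0
PUSH 52  → 0 52
SUB      → -52
DUP      → -52 -52
ADD      → -104
PUSH -8  → -104 -8
ADD      → -112
POP      → (empty)
PUSH -5  → -5
DUP      → -5 -5
MUL      → 25
PUSH -7  → 25 -7
POP      → 25
NEG      → -25
PUSH 35  → -25 35
SWAP     → 35 -25
ADD      → 10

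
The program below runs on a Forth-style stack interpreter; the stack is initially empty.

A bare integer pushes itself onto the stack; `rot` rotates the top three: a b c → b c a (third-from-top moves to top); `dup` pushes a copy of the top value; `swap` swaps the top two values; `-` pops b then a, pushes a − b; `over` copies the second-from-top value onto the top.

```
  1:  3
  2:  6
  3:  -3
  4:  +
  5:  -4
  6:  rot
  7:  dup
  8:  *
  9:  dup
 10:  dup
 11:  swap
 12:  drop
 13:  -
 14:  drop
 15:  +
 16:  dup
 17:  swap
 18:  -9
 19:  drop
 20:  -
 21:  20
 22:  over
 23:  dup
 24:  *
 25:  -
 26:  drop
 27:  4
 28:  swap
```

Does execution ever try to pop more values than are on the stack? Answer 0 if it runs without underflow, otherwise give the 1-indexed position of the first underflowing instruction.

3    : [3]
6    : [3, 6]
-3   : [3, 6, -3]
+    : [3, 3]
-4   : [3, 3, -4]
rot  : [3, -4, 3]
dup  : [3, -4, 3, 3]
*    : [3, -4, 9]
dup  : [3, -4, 9, 9]
dup  : [3, -4, 9, 9, 9]
swap : [3, -4, 9, 9, 9]
drop : [3, -4, 9, 9]
-    : [3, -4, 0]
drop : [3, -4]
+    : [-1]
dup  : [-1, -1]
swap : [-1, -1]
-9   : [-1, -1, -9]
drop : [-1, -1]
-    : [0]
20   : [0, 20]
over : [0, 20, 0]
dup  : [0, 20, 0, 0]
*    : [0, 20, 0]
-    : [0, 20]
drop : [0]
4    : [0, 4]
swap : [4, 0]

0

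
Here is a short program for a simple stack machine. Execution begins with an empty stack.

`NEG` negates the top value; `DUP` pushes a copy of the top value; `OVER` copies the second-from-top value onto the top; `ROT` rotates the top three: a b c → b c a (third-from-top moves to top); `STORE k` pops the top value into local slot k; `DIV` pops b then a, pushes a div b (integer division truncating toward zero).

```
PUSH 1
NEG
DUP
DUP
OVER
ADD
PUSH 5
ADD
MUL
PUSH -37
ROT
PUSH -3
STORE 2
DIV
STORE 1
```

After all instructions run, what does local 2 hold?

-3

PUSH 1   -> [1]
NEG      -> [-1]
DUP      -> [-1, -1]
DUP      -> [-1, -1, -1]
OVER     -> [-1, -1, -1, -1]
ADD      -> [-1, -1, -2]
PUSH 5   -> [-1, -1, -2, 5]
ADD      -> [-1, -1, 3]
MUL      -> [-1, -3]
PUSH -37 -> [-1, -3, -37]
ROT      -> [-3, -37, -1]
PUSH -3  -> [-3, -37, -1, -3]
STORE 2  -> [-3, -37, -1]
DIV      -> [-3, 37]
STORE 1  -> [-3]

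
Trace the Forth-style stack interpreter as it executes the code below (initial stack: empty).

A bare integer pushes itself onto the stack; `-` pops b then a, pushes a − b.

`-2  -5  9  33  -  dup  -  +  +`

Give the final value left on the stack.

-7

-2  : -2
-5  : -2 -5
9   : -2 -5 9
33  : -2 -5 9 33
-   : -2 -5 -24
dup : -2 -5 -24 -24
-   : -2 -5 0
+   : -2 -5
+   : -7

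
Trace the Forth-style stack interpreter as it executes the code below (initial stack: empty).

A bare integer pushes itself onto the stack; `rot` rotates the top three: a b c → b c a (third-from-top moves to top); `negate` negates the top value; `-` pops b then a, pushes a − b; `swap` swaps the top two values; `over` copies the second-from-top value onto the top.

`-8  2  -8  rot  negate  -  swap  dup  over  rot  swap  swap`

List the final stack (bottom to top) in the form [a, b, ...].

-8      [-8]
2       [-8, 2]
-8      [-8, 2, -8]
rot     [2, -8, -8]
negate  [2, -8, 8]
-       [2, -16]
swap    [-16, 2]
dup     [-16, 2, 2]
over    [-16, 2, 2, 2]
rot     [-16, 2, 2, 2]
swap    [-16, 2, 2, 2]
swap    [-16, 2, 2, 2]

[-16, 2, 2, 2]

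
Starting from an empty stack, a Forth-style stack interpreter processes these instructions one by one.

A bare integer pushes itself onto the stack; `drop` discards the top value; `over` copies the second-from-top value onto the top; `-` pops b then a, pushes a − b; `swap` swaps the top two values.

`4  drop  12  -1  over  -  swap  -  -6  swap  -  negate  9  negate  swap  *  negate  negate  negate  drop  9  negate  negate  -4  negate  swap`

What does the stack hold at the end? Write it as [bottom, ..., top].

4      -> 4
drop   -> (empty)
12     -> 12
-1     -> 12 -1
over   -> 12 -1 12
-      -> 12 -13
swap   -> -13 12
-      -> -25
-6     -> -25 -6
swap   -> -6 -25
-      -> 19
negate -> -19
9      -> -19 9
negate -> -19 -9
swap   -> -9 -19
*      -> 171
negate -> -171
negate -> 171
negate -> -171
drop   -> (empty)
9      -> 9
negate -> -9
negate -> 9
-4     -> 9 -4
negate -> 9 4
swap   -> 4 9

[4, 9]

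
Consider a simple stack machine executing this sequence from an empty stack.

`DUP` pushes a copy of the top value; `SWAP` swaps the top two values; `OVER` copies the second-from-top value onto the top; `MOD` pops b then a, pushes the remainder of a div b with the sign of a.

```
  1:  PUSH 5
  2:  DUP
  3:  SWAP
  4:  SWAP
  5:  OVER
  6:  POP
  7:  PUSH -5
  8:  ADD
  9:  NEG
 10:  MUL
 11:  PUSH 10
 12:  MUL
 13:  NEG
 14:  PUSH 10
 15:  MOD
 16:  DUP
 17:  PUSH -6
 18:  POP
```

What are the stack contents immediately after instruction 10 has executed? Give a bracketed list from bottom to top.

PUSH 5   5
DUP      5 5
SWAP     5 5
SWAP     5 5
OVER     5 5 5
POP      5 5
PUSH -5  5 5 -5
ADD      5 0
NEG      5 0
MUL      0

[0]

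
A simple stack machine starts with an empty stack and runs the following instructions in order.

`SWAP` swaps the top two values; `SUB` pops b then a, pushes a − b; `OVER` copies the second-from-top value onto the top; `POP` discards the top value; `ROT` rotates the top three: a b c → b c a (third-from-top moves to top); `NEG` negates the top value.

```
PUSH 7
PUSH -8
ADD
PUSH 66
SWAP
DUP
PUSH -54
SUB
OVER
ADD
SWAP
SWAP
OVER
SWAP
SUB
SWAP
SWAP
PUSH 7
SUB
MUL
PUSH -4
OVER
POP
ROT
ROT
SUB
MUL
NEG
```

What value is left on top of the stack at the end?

24

PUSH 7   -> [7]
PUSH -8  -> [7, -8]
ADD      -> [-1]
PUSH 66  -> [-1, 66]
SWAP     -> [66, -1]
DUP      -> [66, -1, -1]
PUSH -54 -> [66, -1, -1, -54]
SUB      -> [66, -1, 53]
OVER     -> [66, -1, 53, -1]
ADD      -> [66, -1, 52]
SWAP     -> [66, 52, -1]
SWAP     -> [66, -1, 52]
OVER     -> [66, -1, 52, -1]
SWAP     -> [66, -1, -1, 52]
SUB      -> [66, -1, -53]
SWAP     -> [66, -53, -1]
SWAP     -> [66, -1, -53]
PUSH 7   -> [66, -1, -53, 7]
SUB      -> [66, -1, -60]
MUL      -> [66, 60]
PUSH -4  -> [66, 60, -4]
OVER     -> [66, 60, -4, 60]
POP      -> [66, 60, -4]
ROT      -> [60, -4, 66]
ROT      -> [-4, 66, 60]
SUB      -> [-4, 6]
MUL      -> [-24]
NEG      -> [24]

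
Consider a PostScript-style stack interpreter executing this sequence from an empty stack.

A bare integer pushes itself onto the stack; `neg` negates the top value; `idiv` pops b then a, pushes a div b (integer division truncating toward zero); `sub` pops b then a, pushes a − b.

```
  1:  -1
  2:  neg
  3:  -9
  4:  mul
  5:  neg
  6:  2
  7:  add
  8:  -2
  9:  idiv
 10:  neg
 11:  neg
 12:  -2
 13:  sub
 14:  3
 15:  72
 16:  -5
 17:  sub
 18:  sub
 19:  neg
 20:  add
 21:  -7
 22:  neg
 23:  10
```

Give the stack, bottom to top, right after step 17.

[-3, 3, 77]

-1   -> -1
neg  -> 1
-9   -> 1 -9
mul  -> -9
neg  -> 9
2    -> 9 2
add  -> 11
-2   -> 11 -2
idiv -> -5
neg  -> 5
neg  -> -5
-2   -> -5 -2
sub  -> -3
3    -> -3 3
72   -> -3 3 72
-5   -> -3 3 72 -5
sub  -> -3 3 77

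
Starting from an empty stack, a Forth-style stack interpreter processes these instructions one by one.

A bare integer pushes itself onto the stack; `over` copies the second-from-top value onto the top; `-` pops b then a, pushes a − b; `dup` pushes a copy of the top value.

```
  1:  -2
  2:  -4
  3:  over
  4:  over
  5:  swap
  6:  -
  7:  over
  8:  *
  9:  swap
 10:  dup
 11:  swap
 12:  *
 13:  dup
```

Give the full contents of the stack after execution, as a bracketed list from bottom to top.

[-2, 8, 16, 16]

-2   -> -2
-4   -> -2 -4
over -> -2 -4 -2
over -> -2 -4 -2 -4
swap -> -2 -4 -4 -2
-    -> -2 -4 -2
over -> -2 -4 -2 -4
*    -> -2 -4 8
swap -> -2 8 -4
dup  -> -2 8 -4 -4
swap -> -2 8 -4 -4
*    -> -2 8 16
dup  -> -2 8 16 16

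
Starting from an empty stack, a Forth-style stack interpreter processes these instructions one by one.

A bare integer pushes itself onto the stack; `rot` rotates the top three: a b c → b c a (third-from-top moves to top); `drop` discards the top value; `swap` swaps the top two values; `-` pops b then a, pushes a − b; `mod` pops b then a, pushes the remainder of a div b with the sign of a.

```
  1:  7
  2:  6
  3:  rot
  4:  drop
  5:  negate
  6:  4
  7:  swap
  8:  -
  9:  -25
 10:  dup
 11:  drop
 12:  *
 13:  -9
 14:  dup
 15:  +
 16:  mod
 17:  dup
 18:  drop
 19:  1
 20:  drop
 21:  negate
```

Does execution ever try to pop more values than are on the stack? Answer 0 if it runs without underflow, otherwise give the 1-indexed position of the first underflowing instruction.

3

7 → [7]
6 → [7, 6]
rot  — needs 3 operands, stack has 2 → underflow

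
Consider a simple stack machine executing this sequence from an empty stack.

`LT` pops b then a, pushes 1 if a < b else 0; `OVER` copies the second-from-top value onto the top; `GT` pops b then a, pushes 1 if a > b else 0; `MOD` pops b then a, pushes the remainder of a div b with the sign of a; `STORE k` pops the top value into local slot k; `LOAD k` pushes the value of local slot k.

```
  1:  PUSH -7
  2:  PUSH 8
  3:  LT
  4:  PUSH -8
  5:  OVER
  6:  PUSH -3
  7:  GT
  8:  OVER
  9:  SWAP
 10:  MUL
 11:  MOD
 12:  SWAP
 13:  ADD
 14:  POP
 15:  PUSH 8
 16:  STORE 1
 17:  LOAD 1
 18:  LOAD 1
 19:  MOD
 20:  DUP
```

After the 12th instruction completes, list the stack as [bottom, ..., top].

[0, 1]

PUSH -7 : [-7]
PUSH 8  : [-7, 8]
LT      : [1]
PUSH -8 : [1, -8]
OVER    : [1, -8, 1]
PUSH -3 : [1, -8, 1, -3]
GT      : [1, -8, 1]
OVER    : [1, -8, 1, -8]
SWAP    : [1, -8, -8, 1]
MUL     : [1, -8, -8]
MOD     : [1, 0]
SWAP    : [0, 1]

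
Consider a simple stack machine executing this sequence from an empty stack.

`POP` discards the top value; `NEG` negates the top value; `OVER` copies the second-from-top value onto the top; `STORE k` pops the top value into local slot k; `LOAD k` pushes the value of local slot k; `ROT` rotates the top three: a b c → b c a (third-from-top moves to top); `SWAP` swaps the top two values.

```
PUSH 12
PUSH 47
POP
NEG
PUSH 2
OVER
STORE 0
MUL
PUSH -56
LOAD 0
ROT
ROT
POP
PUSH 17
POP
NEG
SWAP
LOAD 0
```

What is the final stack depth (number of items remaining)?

3

PUSH 12  : [12]
PUSH 47  : [12, 47]
POP      : [12]
NEG      : [-12]
PUSH 2   : [-12, 2]
OVER     : [-12, 2, -12]
STORE 0  : [-12, 2]
MUL      : [-24]
PUSH -56 : [-24, -56]
LOAD 0   : [-24, -56, -12]
ROT      : [-56, -12, -24]
ROT      : [-12, -24, -56]
POP      : [-12, -24]
PUSH 17  : [-12, -24, 17]
POP      : [-12, -24]
NEG      : [-12, 24]
SWAP     : [24, -12]
LOAD 0   : [24, -12, -12]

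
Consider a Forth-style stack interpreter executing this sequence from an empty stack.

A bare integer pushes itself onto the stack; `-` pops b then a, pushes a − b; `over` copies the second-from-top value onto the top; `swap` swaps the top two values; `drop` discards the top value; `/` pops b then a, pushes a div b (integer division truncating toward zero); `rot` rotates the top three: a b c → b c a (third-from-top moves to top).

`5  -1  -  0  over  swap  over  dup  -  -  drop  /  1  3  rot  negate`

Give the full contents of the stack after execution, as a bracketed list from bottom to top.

[1, 3, -1]

5      : [5]
-1     : [5, -1]
-      : [6]
0      : [6, 0]
over   : [6, 0, 6]
swap   : [6, 6, 0]
over   : [6, 6, 0, 6]
dup    : [6, 6, 0, 6, 6]
-      : [6, 6, 0, 0]
-      : [6, 6, 0]
drop   : [6, 6]
/      : [1]
1      : [1, 1]
3      : [1, 1, 3]
rot    : [1, 3, 1]
negate : [1, 3, -1]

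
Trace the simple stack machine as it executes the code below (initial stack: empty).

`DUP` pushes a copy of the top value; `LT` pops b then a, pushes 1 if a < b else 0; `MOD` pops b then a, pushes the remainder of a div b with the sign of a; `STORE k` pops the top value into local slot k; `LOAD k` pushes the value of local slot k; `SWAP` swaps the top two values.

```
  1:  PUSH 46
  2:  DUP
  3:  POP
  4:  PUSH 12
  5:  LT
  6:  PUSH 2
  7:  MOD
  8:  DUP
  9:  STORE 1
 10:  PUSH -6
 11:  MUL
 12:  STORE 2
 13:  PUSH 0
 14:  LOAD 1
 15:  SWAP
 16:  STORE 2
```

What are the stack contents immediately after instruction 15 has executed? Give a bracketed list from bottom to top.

[0, 0]

PUSH 46 -> [46]
DUP     -> [46, 46]
POP     -> [46]
PUSH 12 -> [46, 12]
LT      -> [0]
PUSH 2  -> [0, 2]
MOD     -> [0]
DUP     -> [0, 0]
STORE 1 -> [0]
PUSH -6 -> [0, -6]
MUL     -> [0]
STORE 2 -> []
PUSH 0  -> [0]
LOAD 1  -> [0, 0]
SWAP    -> [0, 0]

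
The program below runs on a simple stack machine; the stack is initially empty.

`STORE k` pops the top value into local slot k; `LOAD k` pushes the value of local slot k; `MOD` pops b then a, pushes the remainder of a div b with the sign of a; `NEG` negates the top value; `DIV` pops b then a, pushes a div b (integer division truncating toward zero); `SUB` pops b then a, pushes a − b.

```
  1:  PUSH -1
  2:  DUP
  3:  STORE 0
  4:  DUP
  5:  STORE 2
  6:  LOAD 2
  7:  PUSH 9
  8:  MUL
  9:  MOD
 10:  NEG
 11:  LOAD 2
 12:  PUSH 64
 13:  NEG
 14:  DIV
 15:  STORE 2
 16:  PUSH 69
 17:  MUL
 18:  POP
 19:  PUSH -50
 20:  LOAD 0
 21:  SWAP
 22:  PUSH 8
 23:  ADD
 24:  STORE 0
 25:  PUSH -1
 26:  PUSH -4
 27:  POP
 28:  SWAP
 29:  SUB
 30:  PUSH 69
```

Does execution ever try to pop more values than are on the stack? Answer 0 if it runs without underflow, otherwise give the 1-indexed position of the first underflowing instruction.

PUSH -1  : -1
DUP      : -1 -1
STORE 0  : -1
DUP      : -1 -1
STORE 2  : -1
LOAD 2   : -1 -1
PUSH 9   : -1 -1 9
MUL      : -1 -9
MOD      : -1
NEG      : 1
LOAD 2   : 1 -1
PUSH 64  : 1 -1 64
NEG      : 1 -1 -64
DIV      : 1 0
STORE 2  : 1
PUSH 69  : 1 69
MUL      : 69
POP      : (empty)
PUSH -50 : -50
LOAD 0   : -50 -1
SWAP     : -1 -50
PUSH 8   : -1 -50 8
ADD      : -1 -42
STORE 0  : -1
PUSH -1  : -1 -1
PUSH -4  : -1 -1 -4
POP      : -1 -1
SWAP     : -1 -1
SUB      : 0
PUSH 69  : 0 69

0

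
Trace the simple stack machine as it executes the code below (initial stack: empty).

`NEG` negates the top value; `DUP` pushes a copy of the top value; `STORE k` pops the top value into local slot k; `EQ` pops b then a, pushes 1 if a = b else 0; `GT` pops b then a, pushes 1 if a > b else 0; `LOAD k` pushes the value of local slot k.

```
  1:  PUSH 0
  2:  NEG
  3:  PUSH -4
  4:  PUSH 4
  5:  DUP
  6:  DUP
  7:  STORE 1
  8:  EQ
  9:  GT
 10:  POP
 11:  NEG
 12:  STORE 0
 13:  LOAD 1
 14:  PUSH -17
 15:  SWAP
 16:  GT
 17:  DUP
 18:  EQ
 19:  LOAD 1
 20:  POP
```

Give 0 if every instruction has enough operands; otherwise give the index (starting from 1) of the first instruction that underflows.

0

PUSH 0   : 0
NEG      : 0
PUSH -4  : 0 -4
PUSH 4   : 0 -4 4
DUP      : 0 -4 4 4
DUP      : 0 -4 4 4 4
STORE 1  : 0 -4 4 4
EQ       : 0 -4 1
GT       : 0 0
POP      : 0
NEG      : 0
STORE 0  : (empty)
LOAD 1   : 4
PUSH -17 : 4 -17
SWAP     : -17 4
GT       : 0
DUP      : 0 0
EQ       : 1
LOAD 1   : 1 4
POP      : 1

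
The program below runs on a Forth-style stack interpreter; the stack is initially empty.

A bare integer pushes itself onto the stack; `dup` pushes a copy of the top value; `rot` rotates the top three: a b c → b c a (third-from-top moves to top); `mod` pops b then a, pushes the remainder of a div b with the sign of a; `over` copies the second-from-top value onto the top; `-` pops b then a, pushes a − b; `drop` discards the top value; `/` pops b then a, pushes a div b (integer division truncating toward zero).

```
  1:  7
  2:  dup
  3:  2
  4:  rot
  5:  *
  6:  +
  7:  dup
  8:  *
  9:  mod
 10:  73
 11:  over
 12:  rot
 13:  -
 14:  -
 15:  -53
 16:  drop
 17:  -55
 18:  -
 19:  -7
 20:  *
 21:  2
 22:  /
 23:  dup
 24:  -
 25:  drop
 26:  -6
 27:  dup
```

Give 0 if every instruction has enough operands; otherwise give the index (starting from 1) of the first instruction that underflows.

9

7    [7]
dup  [7, 7]
2    [7, 7, 2]
rot  [7, 2, 7]
*    [7, 14]
+    [21]
dup  [21, 21]
*    [441]
mod  — needs 2 operands, stack has 1 → underflow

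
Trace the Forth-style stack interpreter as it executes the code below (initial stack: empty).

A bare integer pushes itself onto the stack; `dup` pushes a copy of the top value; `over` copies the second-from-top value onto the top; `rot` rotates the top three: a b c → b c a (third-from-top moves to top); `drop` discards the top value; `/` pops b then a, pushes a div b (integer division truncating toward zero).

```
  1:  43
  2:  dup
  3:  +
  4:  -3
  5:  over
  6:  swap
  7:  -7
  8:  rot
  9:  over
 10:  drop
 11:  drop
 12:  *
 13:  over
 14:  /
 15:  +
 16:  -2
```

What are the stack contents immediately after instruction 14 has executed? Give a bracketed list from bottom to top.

43   : [43]
dup  : [43, 43]
+    : [86]
-3   : [86, -3]
over : [86, -3, 86]
swap : [86, 86, -3]
-7   : [86, 86, -3, -7]
rot  : [86, -3, -7, 86]
over : [86, -3, -7, 86, -7]
drop : [86, -3, -7, 86]
drop : [86, -3, -7]
*    : [86, 21]
over : [86, 21, 86]
/    : [86, 0]

[86, 0]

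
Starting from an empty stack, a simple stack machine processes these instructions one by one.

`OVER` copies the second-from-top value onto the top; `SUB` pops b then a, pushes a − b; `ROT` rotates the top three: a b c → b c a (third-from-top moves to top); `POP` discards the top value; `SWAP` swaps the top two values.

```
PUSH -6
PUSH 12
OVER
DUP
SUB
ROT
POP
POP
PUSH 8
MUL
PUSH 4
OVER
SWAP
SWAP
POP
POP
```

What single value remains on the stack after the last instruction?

PUSH -6 -> [-6]
PUSH 12 -> [-6, 12]
OVER    -> [-6, 12, -6]
DUP     -> [-6, 12, -6, -6]
SUB     -> [-6, 12, 0]
ROT     -> [12, 0, -6]
POP     -> [12, 0]
POP     -> [12]
PUSH 8  -> [12, 8]
MUL     -> [96]
PUSH 4  -> [96, 4]
OVER    -> [96, 4, 96]
SWAP    -> [96, 96, 4]
SWAP    -> [96, 4, 96]
POP     -> [96, 4]
POP     -> [96]

96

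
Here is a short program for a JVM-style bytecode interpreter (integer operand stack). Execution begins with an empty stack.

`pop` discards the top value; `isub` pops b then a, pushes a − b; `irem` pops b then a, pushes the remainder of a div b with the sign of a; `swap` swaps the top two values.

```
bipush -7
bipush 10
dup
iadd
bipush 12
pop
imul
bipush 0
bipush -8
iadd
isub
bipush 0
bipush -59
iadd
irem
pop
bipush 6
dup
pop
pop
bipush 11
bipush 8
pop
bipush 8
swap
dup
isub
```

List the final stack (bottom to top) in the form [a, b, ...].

bipush -7  -> [-7]
bipush 10  -> [-7, 10]
dup        -> [-7, 10, 10]
iadd       -> [-7, 20]
bipush 12  -> [-7, 20, 12]
pop        -> [-7, 20]
imul       -> [-140]
bipush 0   -> [-140, 0]
bipush -8  -> [-140, 0, -8]
iadd       -> [-140, -8]
isub       -> [-132]
bipush 0   -> [-132, 0]
bipush -59 -> [-132, 0, -59]
iadd       -> [-132, -59]
irem       -> [-14]
pop        -> []
bipush 6   -> [6]
dup        -> [6, 6]
pop        -> [6]
pop        -> []
bipush 11  -> [11]
bipush 8   -> [11, 8]
pop        -> [11]
bipush 8   -> [11, 8]
swap       -> [8, 11]
dup        -> [8, 11, 11]
isub       -> [8, 0]

[8, 0]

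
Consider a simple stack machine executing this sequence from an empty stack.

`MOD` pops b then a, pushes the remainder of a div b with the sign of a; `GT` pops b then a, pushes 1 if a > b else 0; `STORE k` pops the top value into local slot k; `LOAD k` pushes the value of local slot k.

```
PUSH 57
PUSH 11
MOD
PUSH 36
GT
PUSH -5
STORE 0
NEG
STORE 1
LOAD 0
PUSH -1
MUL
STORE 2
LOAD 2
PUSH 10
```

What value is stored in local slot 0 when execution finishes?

PUSH 57 -> 57
PUSH 11 -> 57 11
MOD     -> 2
PUSH 36 -> 2 36
GT      -> 0
PUSH -5 -> 0 -5
STORE 0 -> 0
NEG     -> 0
STORE 1 -> (empty)
LOAD 0  -> -5
PUSH -1 -> -5 -1
MUL     -> 5
STORE 2 -> (empty)
LOAD 2  -> 5
PUSH 10 -> 5 10

-5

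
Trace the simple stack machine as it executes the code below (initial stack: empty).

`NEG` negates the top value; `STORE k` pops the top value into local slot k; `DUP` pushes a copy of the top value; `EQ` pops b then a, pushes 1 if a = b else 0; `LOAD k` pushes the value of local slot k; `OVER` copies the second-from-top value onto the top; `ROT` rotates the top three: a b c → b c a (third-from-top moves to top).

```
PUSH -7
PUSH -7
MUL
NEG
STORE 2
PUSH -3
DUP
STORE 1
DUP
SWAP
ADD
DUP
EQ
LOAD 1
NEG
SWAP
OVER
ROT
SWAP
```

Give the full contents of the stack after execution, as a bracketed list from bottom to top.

PUSH -7 : -7
PUSH -7 : -7 -7
MUL     : 49
NEG     : -49
STORE 2 : (empty)
PUSH -3 : -3
DUP     : -3 -3
STORE 1 : -3
DUP     : -3 -3
SWAP    : -3 -3
ADD     : -6
DUP     : -6 -6
EQ      : 1
LOAD 1  : 1 -3
NEG     : 1 3
SWAP    : 3 1
OVER    : 3 1 3
ROT     : 1 3 3
SWAP    : 1 3 3

[1, 3, 3]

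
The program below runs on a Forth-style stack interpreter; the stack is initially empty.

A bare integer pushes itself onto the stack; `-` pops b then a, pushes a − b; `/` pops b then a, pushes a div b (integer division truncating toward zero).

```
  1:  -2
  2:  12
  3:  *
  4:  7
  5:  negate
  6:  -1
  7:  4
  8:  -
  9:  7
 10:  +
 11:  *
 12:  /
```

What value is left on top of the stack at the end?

-2     : -2
12     : -2 12
*      : -24
7      : -24 7
negate : -24 -7
-1     : -24 -7 -1
4      : -24 -7 -1 4
-      : -24 -7 -5
7      : -24 -7 -5 7
+      : -24 -7 2
*      : -24 -14
/      : 1

1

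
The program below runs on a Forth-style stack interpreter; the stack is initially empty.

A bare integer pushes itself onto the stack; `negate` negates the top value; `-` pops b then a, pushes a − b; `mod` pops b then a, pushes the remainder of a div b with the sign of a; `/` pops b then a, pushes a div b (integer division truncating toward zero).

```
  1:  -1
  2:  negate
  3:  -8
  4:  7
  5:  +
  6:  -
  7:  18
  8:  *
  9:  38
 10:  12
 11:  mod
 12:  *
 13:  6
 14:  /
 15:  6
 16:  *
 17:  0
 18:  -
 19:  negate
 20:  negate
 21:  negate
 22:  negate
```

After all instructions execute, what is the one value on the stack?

72

-1     -> [-1]
negate -> [1]
-8     -> [1, -8]
7      -> [1, -8, 7]
+      -> [1, -1]
-      -> [2]
18     -> [2, 18]
*      -> [36]
38     -> [36, 38]
12     -> [36, 38, 12]
mod    -> [36, 2]
*      -> [72]
6      -> [72, 6]
/      -> [12]
6      -> [12, 6]
*      -> [72]
0      -> [72, 0]
-      -> [72]
negate -> [-72]
negate -> [72]
negate -> [-72]
negate -> [72]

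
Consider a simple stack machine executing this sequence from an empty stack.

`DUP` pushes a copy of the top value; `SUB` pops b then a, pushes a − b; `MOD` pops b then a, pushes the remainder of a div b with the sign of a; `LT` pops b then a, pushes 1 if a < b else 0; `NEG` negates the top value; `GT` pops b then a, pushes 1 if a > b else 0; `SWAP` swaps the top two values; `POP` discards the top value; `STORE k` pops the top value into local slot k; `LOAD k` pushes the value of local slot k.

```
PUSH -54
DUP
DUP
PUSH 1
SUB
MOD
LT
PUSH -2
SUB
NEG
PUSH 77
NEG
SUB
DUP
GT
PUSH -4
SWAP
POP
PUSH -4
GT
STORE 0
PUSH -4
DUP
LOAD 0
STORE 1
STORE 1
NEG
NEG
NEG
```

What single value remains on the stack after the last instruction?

PUSH -54 : -54
DUP      : -54 -54
DUP      : -54 -54 -54
PUSH 1   : -54 -54 -54 1
SUB      : -54 -54 -55
MOD      : -54 -54
LT       : 0
PUSH -2  : 0 -2
SUB      : 2
NEG      : -2
PUSH 77  : -2 77
NEG      : -2 -77
SUB      : 75
DUP      : 75 75
GT       : 0
PUSH -4  : 0 -4
SWAP     : -4 0
POP      : -4
PUSH -4  : -4 -4
GT       : 0
STORE 0  : (empty)
PUSH -4  : -4
DUP      : -4 -4
LOAD 0   : -4 -4 0
STORE 1  : -4 -4
STORE 1  : -4
NEG      : 4
NEG      : -4
NEG      : 4

4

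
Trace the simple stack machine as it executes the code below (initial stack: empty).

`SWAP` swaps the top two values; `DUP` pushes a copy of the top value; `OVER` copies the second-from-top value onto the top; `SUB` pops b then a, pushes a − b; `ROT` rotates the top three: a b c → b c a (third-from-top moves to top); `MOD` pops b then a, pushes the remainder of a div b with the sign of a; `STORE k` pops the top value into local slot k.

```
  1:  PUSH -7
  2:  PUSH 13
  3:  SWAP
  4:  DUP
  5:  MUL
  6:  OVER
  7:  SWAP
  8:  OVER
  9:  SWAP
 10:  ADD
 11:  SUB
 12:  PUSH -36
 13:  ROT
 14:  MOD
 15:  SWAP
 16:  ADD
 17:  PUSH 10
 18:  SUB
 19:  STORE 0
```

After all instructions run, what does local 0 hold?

-69

PUSH -7  : [-7]
PUSH 13  : [-7, 13]
SWAP     : [13, -7]
DUP      : [13, -7, -7]
MUL      : [13, 49]
OVER     : [13, 49, 13]
SWAP     : [13, 13, 49]
OVER     : [13, 13, 49, 13]
SWAP     : [13, 13, 13, 49]
ADD      : [13, 13, 62]
SUB      : [13, -49]
PUSH -36 : [13, -49, -36]
ROT      : [-49, -36, 13]
MOD      : [-49, -10]
SWAP     : [-10, -49]
ADD      : [-59]
PUSH 10  : [-59, 10]
SUB      : [-69]
STORE 0  : []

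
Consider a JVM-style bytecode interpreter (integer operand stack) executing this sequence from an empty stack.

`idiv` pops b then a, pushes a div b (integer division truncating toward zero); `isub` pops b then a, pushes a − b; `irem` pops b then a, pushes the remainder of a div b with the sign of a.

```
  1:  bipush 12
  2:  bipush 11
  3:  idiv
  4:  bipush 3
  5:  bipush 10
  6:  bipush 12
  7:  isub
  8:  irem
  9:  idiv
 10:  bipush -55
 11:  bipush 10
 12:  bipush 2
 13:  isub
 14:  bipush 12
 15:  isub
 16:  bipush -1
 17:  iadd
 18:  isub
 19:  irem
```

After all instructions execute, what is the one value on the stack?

1

bipush 12  -> [12]
bipush 11  -> [12, 11]
idiv       -> [1]
bipush 3   -> [1, 3]
bipush 10  -> [1, 3, 10]
bipush 12  -> [1, 3, 10, 12]
isub       -> [1, 3, -2]
irem       -> [1, 1]
idiv       -> [1]
bipush -55 -> [1, -55]
bipush 10  -> [1, -55, 10]
bipush 2   -> [1, -55, 10, 2]
isub       -> [1, -55, 8]
bipush 12  -> [1, -55, 8, 12]
isub       -> [1, -55, -4]
bipush -1  -> [1, -55, -4, -1]
iadd       -> [1, -55, -5]
isub       -> [1, -50]
irem       -> [1]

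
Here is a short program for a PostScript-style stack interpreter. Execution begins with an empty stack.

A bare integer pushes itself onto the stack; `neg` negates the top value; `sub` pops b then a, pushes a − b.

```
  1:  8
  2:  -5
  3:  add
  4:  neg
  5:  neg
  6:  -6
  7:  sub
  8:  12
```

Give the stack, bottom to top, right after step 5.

8   : 8
-5  : 8 -5
add : 3
neg : -3
neg : 3

[3]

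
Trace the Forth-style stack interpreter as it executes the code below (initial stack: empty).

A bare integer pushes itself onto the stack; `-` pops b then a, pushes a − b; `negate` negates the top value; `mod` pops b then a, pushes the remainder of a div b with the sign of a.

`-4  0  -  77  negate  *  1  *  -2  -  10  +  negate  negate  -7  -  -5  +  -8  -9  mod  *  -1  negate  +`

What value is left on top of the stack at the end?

-2575

-4     -> -4
0      -> -4 0
-      -> -4
77     -> -4 77
negate -> -4 -77
*      -> 308
1      -> 308 1
*      -> 308
-2     -> 308 -2
-      -> 310
10     -> 310 10
+      -> 320
negate -> -320
negate -> 320
-7     -> 320 -7
-      -> 327
-5     -> 327 -5
+      -> 322
-8     -> 322 -8
-9     -> 322 -8 -9
mod    -> 322 -8
*      -> -2576
-1     -> -2576 -1
negate -> -2576 1
+      -> -2575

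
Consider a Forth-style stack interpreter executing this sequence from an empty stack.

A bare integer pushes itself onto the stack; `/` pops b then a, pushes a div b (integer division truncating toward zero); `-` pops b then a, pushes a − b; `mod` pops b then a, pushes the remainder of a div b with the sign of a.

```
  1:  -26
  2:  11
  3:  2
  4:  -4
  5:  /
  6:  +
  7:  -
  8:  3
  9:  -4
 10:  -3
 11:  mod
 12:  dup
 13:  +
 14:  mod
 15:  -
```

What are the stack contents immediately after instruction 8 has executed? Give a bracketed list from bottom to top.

[-37, 3]

-26 -> -26
11  -> -26 11
2   -> -26 11 2
-4  -> -26 11 2 -4
/   -> -26 11 0
+   -> -26 11
-   -> -37
3   -> -37 3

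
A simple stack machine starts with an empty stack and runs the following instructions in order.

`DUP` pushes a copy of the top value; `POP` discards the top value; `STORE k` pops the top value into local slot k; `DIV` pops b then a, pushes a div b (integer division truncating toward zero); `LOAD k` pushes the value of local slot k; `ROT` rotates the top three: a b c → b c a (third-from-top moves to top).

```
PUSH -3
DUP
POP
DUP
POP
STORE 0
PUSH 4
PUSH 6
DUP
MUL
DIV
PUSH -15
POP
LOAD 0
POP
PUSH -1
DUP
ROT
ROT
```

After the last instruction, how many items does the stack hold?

3

PUSH -3  : [-3]
DUP      : [-3, -3]
POP      : [-3]
DUP      : [-3, -3]
POP      : [-3]
STORE 0  : []
PUSH 4   : [4]
PUSH 6   : [4, 6]
DUP      : [4, 6, 6]
MUL      : [4, 36]
DIV      : [0]
PUSH -15 : [0, -15]
POP      : [0]
LOAD 0   : [0, -3]
POP      : [0]
PUSH -1  : [0, -1]
DUP      : [0, -1, -1]
ROT      : [-1, -1, 0]
ROT      : [-1, 0, -1]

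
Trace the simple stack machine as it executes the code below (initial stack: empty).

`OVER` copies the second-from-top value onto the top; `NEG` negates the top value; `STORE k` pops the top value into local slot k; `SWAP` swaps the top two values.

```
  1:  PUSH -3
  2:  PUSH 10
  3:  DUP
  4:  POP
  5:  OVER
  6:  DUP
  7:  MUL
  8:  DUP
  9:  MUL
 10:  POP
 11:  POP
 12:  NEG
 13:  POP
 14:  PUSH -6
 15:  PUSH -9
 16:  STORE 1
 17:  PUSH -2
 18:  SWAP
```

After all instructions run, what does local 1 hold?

PUSH -3 : -3
PUSH 10 : -3 10
DUP     : -3 10 10
POP     : -3 10
OVER    : -3 10 -3
DUP     : -3 10 -3 -3
MUL     : -3 10 9
DUP     : -3 10 9 9
MUL     : -3 10 81
POP     : -3 10
POP     : -3
NEG     : 3
POP     : (empty)
PUSH -6 : -6
PUSH -9 : -6 -9
STORE 1 : -6
PUSH -2 : -6 -2
SWAP    : -2 -6

-9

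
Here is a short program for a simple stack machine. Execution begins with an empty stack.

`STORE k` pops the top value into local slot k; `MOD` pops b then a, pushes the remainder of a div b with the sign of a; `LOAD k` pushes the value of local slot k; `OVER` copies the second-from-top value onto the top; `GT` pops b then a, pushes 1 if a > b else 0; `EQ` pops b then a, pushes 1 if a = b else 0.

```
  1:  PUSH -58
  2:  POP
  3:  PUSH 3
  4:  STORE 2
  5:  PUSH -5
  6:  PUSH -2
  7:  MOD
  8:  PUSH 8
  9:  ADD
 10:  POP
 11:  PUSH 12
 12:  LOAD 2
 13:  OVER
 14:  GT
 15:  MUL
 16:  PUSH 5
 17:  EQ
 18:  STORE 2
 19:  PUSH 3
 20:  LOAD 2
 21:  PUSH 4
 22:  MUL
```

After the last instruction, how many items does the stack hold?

PUSH -58  [-58]
POP       []
PUSH 3    [3]
STORE 2   []
PUSH -5   [-5]
PUSH -2   [-5, -2]
MOD       [-1]
PUSH 8    [-1, 8]
ADD       [7]
POP       []
PUSH 12   [12]
LOAD 2    [12, 3]
OVER      [12, 3, 12]
GT        [12, 0]
MUL       [0]
PUSH 5    [0, 5]
EQ        [0]
STORE 2   []
PUSH 3    [3]
LOAD 2    [3, 0]
PUSH 4    [3, 0, 4]
MUL       [3, 0]

2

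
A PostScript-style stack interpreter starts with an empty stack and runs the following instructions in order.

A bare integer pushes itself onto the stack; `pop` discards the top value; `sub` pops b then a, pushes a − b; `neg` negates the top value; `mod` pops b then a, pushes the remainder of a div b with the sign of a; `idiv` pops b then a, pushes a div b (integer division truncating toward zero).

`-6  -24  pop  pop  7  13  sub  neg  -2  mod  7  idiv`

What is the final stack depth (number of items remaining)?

1

-6   → [-6]
-24  → [-6, -24]
pop  → [-6]
pop  → []
7    → [7]
13   → [7, 13]
sub  → [-6]
neg  → [6]
-2   → [6, -2]
mod  → [0]
7    → [0, 7]
idiv → [0]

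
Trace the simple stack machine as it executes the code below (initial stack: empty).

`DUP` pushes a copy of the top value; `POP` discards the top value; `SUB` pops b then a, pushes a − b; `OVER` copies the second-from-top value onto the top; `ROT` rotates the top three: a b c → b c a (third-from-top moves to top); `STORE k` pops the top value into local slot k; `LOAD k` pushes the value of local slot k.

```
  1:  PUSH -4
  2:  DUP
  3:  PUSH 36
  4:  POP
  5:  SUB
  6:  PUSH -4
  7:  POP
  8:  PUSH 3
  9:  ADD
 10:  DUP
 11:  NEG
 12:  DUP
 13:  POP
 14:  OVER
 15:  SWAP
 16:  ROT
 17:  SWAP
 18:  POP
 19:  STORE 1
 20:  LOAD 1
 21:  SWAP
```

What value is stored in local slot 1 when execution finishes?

PUSH -4 : -4
DUP     : -4 -4
PUSH 36 : -4 -4 36
POP     : -4 -4
SUB     : 0
PUSH -4 : 0 -4
POP     : 0
PUSH 3  : 0 3
ADD     : 3
DUP     : 3 3
NEG     : 3 -3
DUP     : 3 -3 -3
POP     : 3 -3
OVER    : 3 -3 3
SWAP    : 3 3 -3
ROT     : 3 -3 3
SWAP    : 3 3 -3
POP     : 3 3
STORE 1 : 3
LOAD 1  : 3 3
SWAP    : 3 3

3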